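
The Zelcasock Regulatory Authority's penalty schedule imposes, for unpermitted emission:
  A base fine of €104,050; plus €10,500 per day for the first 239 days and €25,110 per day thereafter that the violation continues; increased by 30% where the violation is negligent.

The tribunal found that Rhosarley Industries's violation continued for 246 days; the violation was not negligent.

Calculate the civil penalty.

First 239 days: 239 × €10,500 = €2,509,500
Remaining days: (246 − 239) × €25,110 = €175,770
Per-day component: €2,509,500 + €175,770 = €2,685,270
Base plus per-day: €104,050 + €2,685,270 = €2,789,320
The violation was not negligent: no 30% increase.

€2,789,320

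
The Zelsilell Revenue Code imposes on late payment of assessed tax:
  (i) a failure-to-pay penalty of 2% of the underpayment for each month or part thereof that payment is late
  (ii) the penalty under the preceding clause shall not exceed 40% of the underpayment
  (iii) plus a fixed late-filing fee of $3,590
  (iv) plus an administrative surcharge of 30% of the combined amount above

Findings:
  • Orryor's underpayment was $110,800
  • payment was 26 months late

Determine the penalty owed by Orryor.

Accrued rate: 2% × 26 = 52%, capped at 40% → 40%
Failure-to-pay penalty: 40% of $110,800 = $44,320
Penalty before surcharge: $44,320 + $3,590 = $47,910
Administrative surcharge: 30% of $47,910 = $14,373
Total penalty: $47,910 + $14,373 = $62,283

Penalty: $62,283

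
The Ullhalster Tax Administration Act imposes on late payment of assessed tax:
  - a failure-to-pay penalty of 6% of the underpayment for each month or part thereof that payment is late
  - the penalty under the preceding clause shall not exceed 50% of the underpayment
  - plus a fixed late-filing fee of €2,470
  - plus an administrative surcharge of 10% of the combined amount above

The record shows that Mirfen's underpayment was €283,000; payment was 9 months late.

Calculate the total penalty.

€158,367

Accrued rate: 6% × 9 = 54%, capped at 50% → 50%
Failure-to-pay penalty: 50% of €283,000 = €141,500
Penalty before surcharge: €141,500 + €2,470 = €143,970
Administrative surcharge: 10% of €143,970 = €14,397
Total penalty: €143,970 + €14,397 = €158,367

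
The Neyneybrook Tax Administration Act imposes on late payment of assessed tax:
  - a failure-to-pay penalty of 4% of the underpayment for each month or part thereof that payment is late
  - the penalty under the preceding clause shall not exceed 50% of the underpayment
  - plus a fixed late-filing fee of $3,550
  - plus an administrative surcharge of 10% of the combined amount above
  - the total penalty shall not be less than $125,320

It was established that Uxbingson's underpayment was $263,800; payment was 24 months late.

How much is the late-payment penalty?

Penalty: $148,995

Accrued rate: 4% × 24 = 96%, capped at 50% → 50%
Failure-to-pay penalty: 50% of $263,800 = $131,900
Penalty before surcharge: $131,900 + $3,550 = $135,450
Administrative surcharge: 10% of $135,450 = $13,545
Total penalty: $135,450 + $13,545 = $148,995
Minimum $125,320: $148,995 meets the minimum, no increase.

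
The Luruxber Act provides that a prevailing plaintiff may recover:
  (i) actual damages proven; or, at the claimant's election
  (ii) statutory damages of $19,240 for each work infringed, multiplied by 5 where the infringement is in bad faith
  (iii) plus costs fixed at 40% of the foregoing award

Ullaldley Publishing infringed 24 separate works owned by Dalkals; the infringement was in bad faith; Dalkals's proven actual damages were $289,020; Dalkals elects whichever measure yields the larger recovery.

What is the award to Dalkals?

$3,232,320

Statutory damages: 24 × $19,240 = $461,760
Multiplied by 5: 5 × $461,760 = $2,308,800
Greater of actual damages ($289,020) or enhanced statutory damages ($2,308,800): $2,308,800
Costs: 40% of $2,308,800 = $923,520
Award plus costs: $2,308,800 + $923,520 = $3,232,320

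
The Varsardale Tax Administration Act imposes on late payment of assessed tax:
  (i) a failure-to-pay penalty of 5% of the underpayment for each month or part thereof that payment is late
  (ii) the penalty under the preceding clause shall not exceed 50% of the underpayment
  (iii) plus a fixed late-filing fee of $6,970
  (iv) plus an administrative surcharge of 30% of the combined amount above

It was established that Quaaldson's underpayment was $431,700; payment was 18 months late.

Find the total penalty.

$289,666

Accrued rate: 5% × 18 = 90%, capped at 50% → 50%
Failure-to-pay penalty: 50% of $431,700 = $215,850
Penalty before surcharge: $215,850 + $6,970 = $222,820
Administrative surcharge: 30% of $222,820 = $66,846
Total penalty: $222,820 + $66,846 = $289,666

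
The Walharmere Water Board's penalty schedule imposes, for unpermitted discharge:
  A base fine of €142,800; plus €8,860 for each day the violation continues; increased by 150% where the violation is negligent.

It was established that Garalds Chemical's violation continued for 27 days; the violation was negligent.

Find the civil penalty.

€955,050

Per-day component: 27 × €8,860 = €239,220
Base plus per-day: €142,800 + €239,220 = €382,020
Enhancement: 150% of €382,020 = €573,030
Enhanced fine: €382,020 + €573,030 = €955,050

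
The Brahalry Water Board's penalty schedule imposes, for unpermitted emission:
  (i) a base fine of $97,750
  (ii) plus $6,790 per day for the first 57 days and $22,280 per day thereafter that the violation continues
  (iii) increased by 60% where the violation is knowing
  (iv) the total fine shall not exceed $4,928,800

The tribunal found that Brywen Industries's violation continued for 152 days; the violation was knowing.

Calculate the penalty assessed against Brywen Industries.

First 57 days: 57 × $6,790 = $387,030
Remaining days: (152 − 57) × $22,280 = $2,116,600
Per-day component: $387,030 + $2,116,600 = $2,503,630
Base plus per-day: $97,750 + $2,503,630 = $2,601,380
Enhancement: 60% of $2,601,380 = $1,560,828
Enhanced fine: $2,601,380 + $1,560,828 = $4,162,208
Cap at $4,928,800: $4,162,208 is within the cap, no reduction.

$4,162,208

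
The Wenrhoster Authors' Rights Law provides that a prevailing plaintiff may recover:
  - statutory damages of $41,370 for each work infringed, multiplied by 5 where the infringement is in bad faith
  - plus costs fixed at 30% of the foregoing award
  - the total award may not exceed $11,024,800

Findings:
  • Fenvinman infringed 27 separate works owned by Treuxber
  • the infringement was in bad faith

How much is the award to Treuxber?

Award: $7,260,435

Statutory damages: 27 × $41,370 = $1,116,990
Multiplied by 5: 5 × $1,116,990 = $5,584,950
Costs: 30% of $5,584,950 = $1,675,485
Award plus costs: $5,584,950 + $1,675,485 = $7,260,435
Cap at $11,024,800: $7,260,435 is within the cap, no reduction.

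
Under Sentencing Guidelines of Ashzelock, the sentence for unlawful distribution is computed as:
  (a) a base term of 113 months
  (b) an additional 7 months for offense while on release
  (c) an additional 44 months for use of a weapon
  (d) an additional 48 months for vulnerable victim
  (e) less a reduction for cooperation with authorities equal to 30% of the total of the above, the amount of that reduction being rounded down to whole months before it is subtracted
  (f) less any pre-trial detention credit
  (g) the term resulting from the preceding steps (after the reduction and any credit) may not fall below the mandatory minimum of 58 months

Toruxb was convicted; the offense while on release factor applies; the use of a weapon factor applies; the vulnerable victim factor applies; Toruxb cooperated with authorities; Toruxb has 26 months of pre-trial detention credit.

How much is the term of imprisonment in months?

123 months

Offense while on release enhancement: +7 months
Use of a weapon enhancement: +44 months
Vulnerable victim enhancement: +48 months
Adjusted term: 113 months + 7 months + 44 months + 48 months = 212 months
Cooperation with authorities reduction: 30% of 212 months = 63 months (rounded down)
After reduction: 212 − 63 = 149 months
Less pre-trial detention credit: 149 months − 26 months = 123 months
Minimum 58 months: 123 months meets the minimum, no increase.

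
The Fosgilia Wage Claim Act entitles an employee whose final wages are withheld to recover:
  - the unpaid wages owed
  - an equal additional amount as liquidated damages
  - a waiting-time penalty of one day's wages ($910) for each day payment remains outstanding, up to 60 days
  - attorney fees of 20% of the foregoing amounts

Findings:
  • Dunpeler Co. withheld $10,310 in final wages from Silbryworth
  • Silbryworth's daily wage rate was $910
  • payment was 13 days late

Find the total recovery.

Liquidated damages (equal amount): $10,310
Penalty days: min(13, 60) = 13
Waiting-time penalty: 13 × $910 = $11,830
Subtotal: $10,310 + $10,310 + $11,830 = $32,450
Attorney fees: 20% of $32,450 = $6,490
Total award: $32,450 + $6,490 = $38,940

$38,940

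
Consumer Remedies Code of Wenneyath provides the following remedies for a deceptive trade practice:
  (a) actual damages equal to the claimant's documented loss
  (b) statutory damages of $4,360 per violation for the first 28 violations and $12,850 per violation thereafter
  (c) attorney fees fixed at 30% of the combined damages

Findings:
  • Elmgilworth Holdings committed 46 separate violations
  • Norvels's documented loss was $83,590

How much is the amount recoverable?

$568,061

First 28 violations: 28 × $4,360 = $122,080
Remaining violations: (46 − 28) × $12,850 = $231,300
Statutory damages: $122,080 + $231,300 = $353,380
Combined damages: $83,590 + $353,380 = $436,970
Attorney fees: 30% of $436,970 = $131,091
Total recovery: $436,970 + $131,091 = $568,061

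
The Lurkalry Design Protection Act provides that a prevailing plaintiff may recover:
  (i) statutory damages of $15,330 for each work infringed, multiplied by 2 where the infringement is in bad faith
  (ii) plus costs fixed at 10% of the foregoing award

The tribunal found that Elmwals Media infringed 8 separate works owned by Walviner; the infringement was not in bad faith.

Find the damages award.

Statutory damages: 8 × $15,330 = $122,640
Infringement not in bad faith: no ×2 enhancement.
Costs: 10% of $122,640 = $12,264
Award plus costs: $122,640 + $12,264 = $134,904

$134,904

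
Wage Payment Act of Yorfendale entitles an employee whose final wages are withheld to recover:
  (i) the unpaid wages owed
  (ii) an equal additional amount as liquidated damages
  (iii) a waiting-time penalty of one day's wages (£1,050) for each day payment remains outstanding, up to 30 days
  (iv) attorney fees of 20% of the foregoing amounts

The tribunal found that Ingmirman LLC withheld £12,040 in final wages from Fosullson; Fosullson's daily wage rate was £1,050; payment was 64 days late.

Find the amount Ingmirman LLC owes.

£66,696

Liquidated damages (equal amount): £12,040
Penalty days: min(64, 30) = 30
Waiting-time penalty: 30 × £1,050 = £31,500
Subtotal: £12,040 + £12,040 + £31,500 = £55,580
Attorney fees: 20% of £55,580 = £11,116
Total award: £55,580 + £11,116 = £66,696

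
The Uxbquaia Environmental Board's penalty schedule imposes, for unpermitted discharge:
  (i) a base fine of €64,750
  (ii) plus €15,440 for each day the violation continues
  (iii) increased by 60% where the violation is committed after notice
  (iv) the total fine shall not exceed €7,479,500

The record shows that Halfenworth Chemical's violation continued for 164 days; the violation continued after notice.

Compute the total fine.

Civil penalty: €4,155,056

Per-day component: 164 × €15,440 = €2,532,160
Base plus per-day: €64,750 + €2,532,160 = €2,596,910
Enhancement: 60% of €2,596,910 = €1,558,146
Enhanced fine: €2,596,910 + €1,558,146 = €4,155,056
Cap at €7,479,500: €4,155,056 is within the cap, no reduction.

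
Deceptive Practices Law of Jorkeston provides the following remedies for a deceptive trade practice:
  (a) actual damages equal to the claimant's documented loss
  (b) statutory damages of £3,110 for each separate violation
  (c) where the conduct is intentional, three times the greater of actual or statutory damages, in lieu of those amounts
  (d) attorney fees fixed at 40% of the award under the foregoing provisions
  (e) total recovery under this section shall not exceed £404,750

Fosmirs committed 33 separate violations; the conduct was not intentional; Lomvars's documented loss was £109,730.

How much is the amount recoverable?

Statutory damages: 33 × £3,110 = £102,630
Conduct not intentional: the in-lieu enhancement does not apply.
Actual plus statutory damages: £109,730 + £102,630 = £212,360
Attorney fees: 40% of £212,360 = £84,944
Total before cap: £212,360 + £84,944 = £297,304
Cap at £404,750: £297,304 is within the cap, no reduction.

£297,304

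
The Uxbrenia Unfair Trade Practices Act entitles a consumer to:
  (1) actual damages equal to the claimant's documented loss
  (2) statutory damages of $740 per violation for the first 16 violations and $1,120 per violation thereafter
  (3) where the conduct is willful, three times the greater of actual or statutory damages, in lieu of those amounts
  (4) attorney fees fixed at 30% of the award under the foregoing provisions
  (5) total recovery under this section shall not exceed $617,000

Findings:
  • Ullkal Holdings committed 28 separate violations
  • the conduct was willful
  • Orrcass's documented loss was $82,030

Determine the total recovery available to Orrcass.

$319,917

First 16 violations: 16 × $740 = $11,840
Remaining violations: (28 − 16) × $1,120 = $13,440
Statutory damages: $11,840 + $13,440 = $25,280
Greater of actual damages ($82,030) or statutory damages ($25,280): $82,030
Trebled: 3 × $82,030 = $246,090
Attorney fees: 30% of $246,090 = $73,827
Total before cap: $246,090 + $73,827 = $319,917
Cap at $617,000: $319,917 is within the cap, no reduction.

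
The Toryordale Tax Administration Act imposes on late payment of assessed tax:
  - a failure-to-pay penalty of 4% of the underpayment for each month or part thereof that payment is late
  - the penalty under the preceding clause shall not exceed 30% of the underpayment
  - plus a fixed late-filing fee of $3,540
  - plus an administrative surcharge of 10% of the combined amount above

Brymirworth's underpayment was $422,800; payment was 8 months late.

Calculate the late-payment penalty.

Accrued rate: 4% × 8 = 32%, capped at 30% → 30%
Failure-to-pay penalty: 30% of $422,800 = $126,840
Penalty before surcharge: $126,840 + $3,540 = $130,380
Administrative surcharge: 10% of $130,380 = $13,038
Total penalty: $130,380 + $13,038 = $143,418

$143,418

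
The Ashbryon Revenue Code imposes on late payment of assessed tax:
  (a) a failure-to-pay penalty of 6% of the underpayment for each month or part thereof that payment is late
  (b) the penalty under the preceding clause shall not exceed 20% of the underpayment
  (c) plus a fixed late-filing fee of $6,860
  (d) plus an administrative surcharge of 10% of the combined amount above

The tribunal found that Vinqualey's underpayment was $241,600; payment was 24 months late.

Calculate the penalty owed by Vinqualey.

Accrued rate: 6% × 24 = 144%, capped at 20% → 20%
Failure-to-pay penalty: 20% of $241,600 = $48,320
Penalty before surcharge: $48,320 + $6,860 = $55,180
Administrative surcharge: 10% of $55,180 = $5,518
Total penalty: $55,180 + $5,518 = $60,698

$60,698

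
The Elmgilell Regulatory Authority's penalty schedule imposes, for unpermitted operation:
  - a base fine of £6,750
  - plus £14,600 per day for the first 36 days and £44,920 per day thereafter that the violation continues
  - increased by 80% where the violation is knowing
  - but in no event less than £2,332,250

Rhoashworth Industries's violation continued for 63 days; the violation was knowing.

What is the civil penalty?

First 36 days: 36 × £14,600 = £525,600
Remaining days: (63 − 36) × £44,920 = £1,212,840
Per-day component: £525,600 + £1,212,840 = £1,738,440
Base plus per-day: £6,750 + £1,738,440 = £1,745,190
Enhancement: 80% of £1,745,190 = £1,396,152
Enhanced fine: £1,745,190 + £1,396,152 = £3,141,342
Minimum £2,332,250: £3,141,342 meets the minimum, no increase.

£3,141,342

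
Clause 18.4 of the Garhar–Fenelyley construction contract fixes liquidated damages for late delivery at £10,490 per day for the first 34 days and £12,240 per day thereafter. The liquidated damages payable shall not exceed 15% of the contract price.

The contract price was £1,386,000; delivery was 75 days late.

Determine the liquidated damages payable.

£207,900

First 34 days: 34 × £10,490 = £356,660
Remaining days: (75 − 34) × £12,240 = £501,840
Accrued per-day damages: £356,660 + £501,840 = £858,500
Cap: 15% of £1,386,000 = £207,900
Cap at £207,900: £858,500 exceeds the cap → £207,900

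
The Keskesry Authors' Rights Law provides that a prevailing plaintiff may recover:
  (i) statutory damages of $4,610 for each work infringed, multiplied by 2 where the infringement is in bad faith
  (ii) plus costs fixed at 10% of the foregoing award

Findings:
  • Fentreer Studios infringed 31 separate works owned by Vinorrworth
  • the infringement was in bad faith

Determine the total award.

Statutory damages: 31 × $4,610 = $142,910
Doubled: 2 × $142,910 = $285,820
Costs: 10% of $285,820 = $28,582
Award plus costs: $285,820 + $28,582 = $314,402

$314,402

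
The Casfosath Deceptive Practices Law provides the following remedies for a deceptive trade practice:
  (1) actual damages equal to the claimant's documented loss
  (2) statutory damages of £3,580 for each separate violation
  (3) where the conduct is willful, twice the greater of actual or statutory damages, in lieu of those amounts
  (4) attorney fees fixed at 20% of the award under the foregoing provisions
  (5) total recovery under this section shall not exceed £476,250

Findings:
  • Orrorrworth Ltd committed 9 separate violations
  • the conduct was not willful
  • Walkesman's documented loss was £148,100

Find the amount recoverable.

£216,384

Statutory damages: 9 × £3,580 = £32,220
Conduct not willful: the in-lieu enhancement does not apply.
Actual plus statutory damages: £148,100 + £32,220 = £180,320
Attorney fees: 20% of £180,320 = £36,064
Total before cap: £180,320 + £36,064 = £216,384
Cap at £476,250: £216,384 is within the cap, no reduction.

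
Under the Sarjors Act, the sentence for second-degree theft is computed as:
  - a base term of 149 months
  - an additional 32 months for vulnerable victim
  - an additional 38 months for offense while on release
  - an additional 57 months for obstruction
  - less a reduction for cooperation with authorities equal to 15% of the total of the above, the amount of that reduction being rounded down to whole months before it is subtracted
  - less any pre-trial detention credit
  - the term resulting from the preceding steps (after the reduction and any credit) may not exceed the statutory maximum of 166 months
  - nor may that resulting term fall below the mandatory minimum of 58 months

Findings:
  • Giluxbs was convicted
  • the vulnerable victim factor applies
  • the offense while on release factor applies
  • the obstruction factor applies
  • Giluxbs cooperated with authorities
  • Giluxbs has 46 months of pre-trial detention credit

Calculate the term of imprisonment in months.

166 months

Vulnerable victim enhancement: +32 months
Offense while on release enhancement: +38 months
Obstruction enhancement: +57 months
Adjusted term: 149 months + 32 months + 38 months + 57 months = 276 months
Cooperation with authorities reduction: 15% of 276 months = 41 months (rounded down)
After reduction: 276 − 41 = 235 months
Less pre-trial detention credit: 235 months − 46 months = 189 months
Cap at 166 months: 189 months exceeds the cap → 166 months
Minimum 58 months: 166 months meets the minimum, no increase.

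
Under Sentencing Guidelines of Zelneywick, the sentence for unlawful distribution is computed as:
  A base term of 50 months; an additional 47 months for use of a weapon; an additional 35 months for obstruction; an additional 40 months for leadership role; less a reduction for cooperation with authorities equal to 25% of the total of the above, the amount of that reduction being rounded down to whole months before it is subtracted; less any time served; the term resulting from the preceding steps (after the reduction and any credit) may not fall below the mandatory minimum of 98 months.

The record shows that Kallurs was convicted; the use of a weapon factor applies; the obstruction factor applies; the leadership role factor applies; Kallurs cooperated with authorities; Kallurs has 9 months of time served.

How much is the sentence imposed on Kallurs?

120 months

Use of a weapon enhancement: +47 months
Obstruction enhancement: +35 months
Leadership role enhancement: +40 months
Adjusted term: 50 months + 47 months + 35 months + 40 months = 172 months
Cooperation with authorities reduction: 25% of 172 months = 43 months (rounded down)
After reduction: 172 − 43 = 129 months
Less time served: 129 months − 9 months = 120 months
Minimum 98 months: 120 months meets the minimum, no increase.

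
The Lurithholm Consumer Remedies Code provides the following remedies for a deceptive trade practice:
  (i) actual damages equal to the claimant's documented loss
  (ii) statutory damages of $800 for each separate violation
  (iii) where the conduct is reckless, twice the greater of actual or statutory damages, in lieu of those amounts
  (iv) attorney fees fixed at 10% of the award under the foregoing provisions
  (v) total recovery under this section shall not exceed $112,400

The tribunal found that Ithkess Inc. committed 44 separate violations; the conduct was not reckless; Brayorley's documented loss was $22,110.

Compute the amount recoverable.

$63,041

Statutory damages: 44 × $800 = $35,200
Conduct not reckless: the in-lieu enhancement does not apply.
Actual plus statutory damages: $22,110 + $35,200 = $57,310
Attorney fees: 10% of $57,310 = $5,731
Total before cap: $57,310 + $5,731 = $63,041
Cap at $112,400: $63,041 is within the cap, no reduction.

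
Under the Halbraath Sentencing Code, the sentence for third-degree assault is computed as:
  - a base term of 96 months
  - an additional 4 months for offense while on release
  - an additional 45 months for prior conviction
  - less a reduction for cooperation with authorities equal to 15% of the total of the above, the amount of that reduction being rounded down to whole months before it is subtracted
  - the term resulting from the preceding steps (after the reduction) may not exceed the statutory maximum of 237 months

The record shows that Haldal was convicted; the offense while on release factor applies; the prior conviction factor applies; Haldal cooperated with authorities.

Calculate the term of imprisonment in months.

Offense while on release enhancement: +4 months
Prior conviction enhancement: +45 months
Adjusted term: 96 months + 4 months + 45 months = 145 months
Cooperation with authorities reduction: 15% of 145 months = 21 months (rounded down)
After reduction: 145 − 21 = 124 months
Cap at 237 months: 124 months is within the cap, no reduction.

124 months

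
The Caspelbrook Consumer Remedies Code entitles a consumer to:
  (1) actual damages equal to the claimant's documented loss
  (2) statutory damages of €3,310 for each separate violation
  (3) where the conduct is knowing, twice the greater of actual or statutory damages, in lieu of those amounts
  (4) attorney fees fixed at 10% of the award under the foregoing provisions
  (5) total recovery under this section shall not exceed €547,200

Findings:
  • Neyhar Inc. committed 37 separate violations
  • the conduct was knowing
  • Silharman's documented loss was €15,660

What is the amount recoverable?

Statutory damages: 37 × €3,310 = €122,470
Greater of actual damages (€15,660) or statutory damages (€122,470): €122,470
Doubled: 2 × €122,470 = €244,940
Attorney fees: 10% of €244,940 = €24,494
Total before cap: €244,940 + €24,494 = €269,434
Cap at €547,200: €269,434 is within the cap, no reduction.

€269,434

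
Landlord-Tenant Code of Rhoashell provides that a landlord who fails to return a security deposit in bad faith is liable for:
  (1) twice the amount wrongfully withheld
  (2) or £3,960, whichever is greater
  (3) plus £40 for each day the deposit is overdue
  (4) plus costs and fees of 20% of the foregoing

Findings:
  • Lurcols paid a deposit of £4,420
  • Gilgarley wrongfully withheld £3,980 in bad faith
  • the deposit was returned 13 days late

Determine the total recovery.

Doubled: 2 × £3,980 = £7,960
Minimum £3,960: £7,960 meets the minimum, no increase.
Late-return penalty: 13 × £40 = £520
Damages plus late penalty: £7,960 + £520 = £8,480
Costs and fees: 20% of £8,480 = £1,696
Total recovery: £8,480 + £1,696 = £10,176

£10,176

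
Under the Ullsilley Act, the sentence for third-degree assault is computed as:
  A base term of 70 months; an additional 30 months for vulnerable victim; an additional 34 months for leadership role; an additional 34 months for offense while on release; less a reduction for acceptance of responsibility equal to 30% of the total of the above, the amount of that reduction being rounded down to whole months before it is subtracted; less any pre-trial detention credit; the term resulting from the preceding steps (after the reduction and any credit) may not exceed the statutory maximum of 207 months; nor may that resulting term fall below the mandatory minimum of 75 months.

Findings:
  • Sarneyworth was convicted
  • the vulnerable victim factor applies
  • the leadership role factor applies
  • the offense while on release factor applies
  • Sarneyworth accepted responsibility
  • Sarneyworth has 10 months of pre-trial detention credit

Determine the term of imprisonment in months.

108 months

Vulnerable victim enhancement: +30 months
Leadership role enhancement: +34 months
Offense while on release enhancement: +34 months
Adjusted term: 70 months + 30 months + 34 months + 34 months = 168 months
Acceptance of responsibility reduction: 30% of 168 months = 50 months (rounded down)
After reduction: 168 − 50 = 118 months
Less pre-trial detention credit: 118 months − 10 months = 108 months
Cap at 207 months: 108 months is within the cap, no reduction.
Minimum 75 months: 108 months meets the minimum, no increase.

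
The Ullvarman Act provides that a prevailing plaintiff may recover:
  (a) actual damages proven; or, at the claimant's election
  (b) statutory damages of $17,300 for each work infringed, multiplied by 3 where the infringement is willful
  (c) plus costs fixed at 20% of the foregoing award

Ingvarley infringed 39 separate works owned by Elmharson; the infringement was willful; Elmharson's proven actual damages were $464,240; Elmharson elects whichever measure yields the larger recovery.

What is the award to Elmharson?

Award: $2,428,920

Statutory damages: 39 × $17,300 = $674,700
Trebled: 3 × $674,700 = $2,024,100
Greater of actual damages ($464,240) or enhanced statutory damages ($2,024,100): $2,024,100
Costs: 20% of $2,024,100 = $404,820
Award plus costs: $2,024,100 + $404,820 = $2,428,920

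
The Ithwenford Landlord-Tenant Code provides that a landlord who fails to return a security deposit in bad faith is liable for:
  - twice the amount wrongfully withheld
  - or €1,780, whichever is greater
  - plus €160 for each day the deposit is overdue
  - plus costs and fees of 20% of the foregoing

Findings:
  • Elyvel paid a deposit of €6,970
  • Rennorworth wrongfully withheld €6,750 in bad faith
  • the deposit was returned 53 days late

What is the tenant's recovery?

€26,376

Doubled: 2 × €6,750 = €13,500
Minimum €1,780: €13,500 meets the minimum, no increase.
Late-return penalty: 53 × €160 = €8,480
Damages plus late penalty: €13,500 + €8,480 = €21,980
Costs and fees: 20% of €21,980 = €4,396
Total recovery: €21,980 + €4,396 = €26,376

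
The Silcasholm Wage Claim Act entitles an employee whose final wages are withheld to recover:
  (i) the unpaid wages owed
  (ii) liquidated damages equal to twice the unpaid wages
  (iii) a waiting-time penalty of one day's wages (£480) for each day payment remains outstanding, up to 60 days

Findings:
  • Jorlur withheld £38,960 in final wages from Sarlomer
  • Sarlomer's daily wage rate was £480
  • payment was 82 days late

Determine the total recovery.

Doubled: 2 × £38,960 = £77,920
Penalty days: min(82, 60) = 60
Waiting-time penalty: 60 × £480 = £28,800
Total award: £38,960 + £77,920 + £28,800 = £145,680

£145,680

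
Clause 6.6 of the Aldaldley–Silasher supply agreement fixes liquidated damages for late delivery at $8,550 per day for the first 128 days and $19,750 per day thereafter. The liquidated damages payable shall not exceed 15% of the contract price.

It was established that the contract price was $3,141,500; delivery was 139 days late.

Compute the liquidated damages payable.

$471,225

First 128 days: 128 × $8,550 = $1,094,400
Remaining days: (139 − 128) × $19,750 = $217,250
Accrued per-day damages: $1,094,400 + $217,250 = $1,311,650
Cap: 15% of $3,141,500 = $471,225
Cap at $471,225: $1,311,650 exceeds the cap → $471,225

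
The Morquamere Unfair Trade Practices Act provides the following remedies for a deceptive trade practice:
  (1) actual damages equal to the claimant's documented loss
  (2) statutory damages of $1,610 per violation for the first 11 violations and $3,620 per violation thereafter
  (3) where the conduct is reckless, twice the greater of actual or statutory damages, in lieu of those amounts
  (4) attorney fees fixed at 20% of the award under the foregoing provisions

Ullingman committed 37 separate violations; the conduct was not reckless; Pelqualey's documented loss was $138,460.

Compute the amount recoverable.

First 11 violations: 11 × $1,610 = $17,710
Remaining violations: (37 − 11) × $3,620 = $94,120
Statutory damages: $17,710 + $94,120 = $111,830
Conduct not reckless: the in-lieu enhancement does not apply.
Actual plus statutory damages: $138,460 + $111,830 = $250,290
Attorney fees: 20% of $250,290 = $50,058
Total recovery: $250,290 + $50,058 = $300,348

$300,348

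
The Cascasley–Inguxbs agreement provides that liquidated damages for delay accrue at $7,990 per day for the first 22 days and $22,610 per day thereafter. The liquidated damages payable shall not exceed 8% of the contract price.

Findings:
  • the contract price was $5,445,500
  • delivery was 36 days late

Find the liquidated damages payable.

First 22 days: 22 × $7,990 = $175,780
Remaining days: (36 − 22) × $22,610 = $316,540
Accrued per-day damages: $175,780 + $316,540 = $492,320
Cap: 8% of $5,445,500 = $435,640
Cap at $435,640: $492,320 exceeds the cap → $435,640

$435,640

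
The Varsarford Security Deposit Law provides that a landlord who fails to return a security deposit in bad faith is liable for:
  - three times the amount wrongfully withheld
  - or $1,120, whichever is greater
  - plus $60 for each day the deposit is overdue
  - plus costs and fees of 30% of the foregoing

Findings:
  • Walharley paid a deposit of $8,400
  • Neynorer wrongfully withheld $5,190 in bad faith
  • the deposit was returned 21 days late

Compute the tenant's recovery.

$21,879

Trebled: 3 × $5,190 = $15,570
Minimum $1,120: $15,570 meets the minimum, no increase.
Late-return penalty: 21 × $60 = $1,260
Damages plus late penalty: $15,570 + $1,260 = $16,830
Costs and fees: 30% of $16,830 = $5,049
Total recovery: $16,830 + $5,049 = $21,879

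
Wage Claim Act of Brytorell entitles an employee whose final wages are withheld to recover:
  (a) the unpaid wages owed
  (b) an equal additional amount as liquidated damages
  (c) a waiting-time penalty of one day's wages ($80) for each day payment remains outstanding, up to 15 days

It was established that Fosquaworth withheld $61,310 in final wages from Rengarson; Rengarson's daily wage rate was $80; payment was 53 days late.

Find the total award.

Liquidated damages (equal amount): $61,310
Penalty days: min(53, 15) = 15
Waiting-time penalty: 15 × $80 = $1,200
Total award: $61,310 + $61,310 + $1,200 = $123,820

$123,820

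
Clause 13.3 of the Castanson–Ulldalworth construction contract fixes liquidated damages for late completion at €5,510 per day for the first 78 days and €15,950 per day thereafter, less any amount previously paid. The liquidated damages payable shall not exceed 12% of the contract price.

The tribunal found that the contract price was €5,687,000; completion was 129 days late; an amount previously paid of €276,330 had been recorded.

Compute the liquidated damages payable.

First 78 days: 78 × €5,510 = €429,780
Remaining days: (129 − 78) × €15,950 = €813,450
Accrued per-day damages: €429,780 + €813,450 = €1,243,230
Less amount previously paid: €1,243,230 − €276,330 = €966,900
Cap: 12% of €5,687,000 = €682,440
Cap at €682,440: €966,900 exceeds the cap → €682,440

€682,440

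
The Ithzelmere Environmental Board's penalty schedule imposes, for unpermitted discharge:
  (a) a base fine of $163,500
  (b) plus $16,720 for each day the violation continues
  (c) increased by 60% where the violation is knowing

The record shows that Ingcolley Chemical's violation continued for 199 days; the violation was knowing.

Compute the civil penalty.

$5,585,248

Per-day component: 199 × $16,720 = $3,327,280
Base plus per-day: $163,500 + $3,327,280 = $3,490,780
Enhancement: 60% of $3,490,780 = $2,094,468
Enhanced fine: $3,490,780 + $2,094,468 = $5,585,248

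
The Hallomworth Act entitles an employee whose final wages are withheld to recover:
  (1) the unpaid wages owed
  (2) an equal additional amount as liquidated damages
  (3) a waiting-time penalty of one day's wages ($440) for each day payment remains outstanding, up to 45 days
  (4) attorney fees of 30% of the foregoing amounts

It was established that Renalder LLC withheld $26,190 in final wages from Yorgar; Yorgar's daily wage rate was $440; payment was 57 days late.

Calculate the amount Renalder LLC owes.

$93,834

Liquidated damages (equal amount): $26,190
Penalty days: min(57, 45) = 45
Waiting-time penalty: 45 × $440 = $19,800
Subtotal: $26,190 + $26,190 + $19,800 = $72,180
Attorney fees: 30% of $72,180 = $21,654
Total award: $72,180 + $21,654 = $93,834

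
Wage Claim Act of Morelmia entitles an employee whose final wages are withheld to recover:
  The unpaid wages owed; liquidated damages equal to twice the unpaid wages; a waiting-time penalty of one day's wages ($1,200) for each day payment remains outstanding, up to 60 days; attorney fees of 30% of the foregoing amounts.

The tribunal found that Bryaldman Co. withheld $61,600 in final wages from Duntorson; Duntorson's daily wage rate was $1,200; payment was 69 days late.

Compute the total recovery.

$333,840

Doubled: 2 × $61,600 = $123,200
Penalty days: min(69, 60) = 60
Waiting-time penalty: 60 × $1,200 = $72,000
Subtotal: $61,600 + $123,200 + $72,000 = $256,800
Attorney fees: 30% of $256,800 = $77,040
Total award: $256,800 + $77,040 = $333,840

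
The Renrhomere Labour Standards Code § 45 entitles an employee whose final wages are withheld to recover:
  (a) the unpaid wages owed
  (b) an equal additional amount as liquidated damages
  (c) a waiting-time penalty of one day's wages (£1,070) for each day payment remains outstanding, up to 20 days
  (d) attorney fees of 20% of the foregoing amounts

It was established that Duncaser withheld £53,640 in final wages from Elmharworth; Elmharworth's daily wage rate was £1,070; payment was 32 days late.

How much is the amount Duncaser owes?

£154,416

Liquidated damages (equal amount): £53,640
Penalty days: min(32, 20) = 20
Waiting-time penalty: 20 × £1,070 = £21,400
Subtotal: £53,640 + £53,640 + £21,400 = £128,680
Attorney fees: 20% of £128,680 = £25,736
Total award: £128,680 + £25,736 = £154,416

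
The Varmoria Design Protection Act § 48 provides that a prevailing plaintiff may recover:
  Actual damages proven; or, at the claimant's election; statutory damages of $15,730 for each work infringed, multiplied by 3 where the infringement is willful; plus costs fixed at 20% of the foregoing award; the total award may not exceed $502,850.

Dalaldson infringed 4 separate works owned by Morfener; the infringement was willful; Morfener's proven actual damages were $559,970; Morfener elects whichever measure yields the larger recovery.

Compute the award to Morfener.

$502,850

Statutory damages: 4 × $15,730 = $62,920
Trebled: 3 × $62,920 = $188,760
Greater of actual damages ($559,970) or enhanced statutory damages ($188,760): $559,970
Costs: 20% of $559,970 = $111,994
Award plus costs: $559,970 + $111,994 = $671,964
Cap at $502,850: $671,964 exceeds the cap → $502,850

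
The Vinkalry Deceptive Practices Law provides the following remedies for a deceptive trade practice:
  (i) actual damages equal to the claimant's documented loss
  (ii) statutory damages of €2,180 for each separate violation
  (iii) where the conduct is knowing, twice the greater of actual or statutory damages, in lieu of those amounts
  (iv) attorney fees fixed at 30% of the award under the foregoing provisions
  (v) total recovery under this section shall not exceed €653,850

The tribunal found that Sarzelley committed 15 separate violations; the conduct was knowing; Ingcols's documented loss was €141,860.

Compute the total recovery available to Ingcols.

€368,836

Statutory damages: 15 × €2,180 = €32,700
Greater of actual damages (€141,860) or statutory damages (€32,700): €141,860
Doubled: 2 × €141,860 = €283,720
Attorney fees: 30% of €283,720 = €85,116
Total before cap: €283,720 + €85,116 = €368,836
Cap at €653,850: €368,836 is within the cap, no reduction.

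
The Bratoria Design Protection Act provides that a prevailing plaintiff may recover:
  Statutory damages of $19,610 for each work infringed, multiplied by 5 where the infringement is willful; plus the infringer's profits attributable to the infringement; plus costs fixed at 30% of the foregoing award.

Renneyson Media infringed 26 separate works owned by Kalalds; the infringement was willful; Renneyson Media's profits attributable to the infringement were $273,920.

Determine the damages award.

$3,670,186

Statutory damages: 26 × $19,610 = $509,860
Multiplied by 5: 5 × $509,860 = $2,549,300
Combined award: $2,549,300 + $273,920 = $2,823,220
Costs: 30% of $2,823,220 = $846,966
Award plus costs: $2,823,220 + $846,966 = $3,670,186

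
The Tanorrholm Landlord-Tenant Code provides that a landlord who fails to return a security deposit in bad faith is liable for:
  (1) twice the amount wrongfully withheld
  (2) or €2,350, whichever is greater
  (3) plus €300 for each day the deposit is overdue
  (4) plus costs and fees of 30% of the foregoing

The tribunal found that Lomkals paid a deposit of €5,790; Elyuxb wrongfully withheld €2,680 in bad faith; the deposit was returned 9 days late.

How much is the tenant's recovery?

Doubled: 2 × €2,680 = €5,360
Minimum €2,350: €5,360 meets the minimum, no increase.
Late-return penalty: 9 × €300 = €2,700
Damages plus late penalty: €5,360 + €2,700 = €8,060
Costs and fees: 30% of €8,060 = €2,418
Total recovery: €8,060 + €2,418 = €10,478

€10,478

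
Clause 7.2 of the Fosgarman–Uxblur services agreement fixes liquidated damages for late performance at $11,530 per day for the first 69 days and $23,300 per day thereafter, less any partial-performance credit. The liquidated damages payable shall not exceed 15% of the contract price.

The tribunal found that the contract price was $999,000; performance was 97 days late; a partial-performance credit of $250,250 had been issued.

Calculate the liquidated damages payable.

$149,850

First 69 days: 69 × $11,530 = $795,570
Remaining days: (97 − 69) × $23,300 = $652,400
Accrued per-day damages: $795,570 + $652,400 = $1,447,970
Less partial-performance credit: $1,447,970 − $250,250 = $1,197,720
Cap: 15% of $999,000 = $149,850
Cap at $149,850: $1,197,720 exceeds the cap → $149,850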